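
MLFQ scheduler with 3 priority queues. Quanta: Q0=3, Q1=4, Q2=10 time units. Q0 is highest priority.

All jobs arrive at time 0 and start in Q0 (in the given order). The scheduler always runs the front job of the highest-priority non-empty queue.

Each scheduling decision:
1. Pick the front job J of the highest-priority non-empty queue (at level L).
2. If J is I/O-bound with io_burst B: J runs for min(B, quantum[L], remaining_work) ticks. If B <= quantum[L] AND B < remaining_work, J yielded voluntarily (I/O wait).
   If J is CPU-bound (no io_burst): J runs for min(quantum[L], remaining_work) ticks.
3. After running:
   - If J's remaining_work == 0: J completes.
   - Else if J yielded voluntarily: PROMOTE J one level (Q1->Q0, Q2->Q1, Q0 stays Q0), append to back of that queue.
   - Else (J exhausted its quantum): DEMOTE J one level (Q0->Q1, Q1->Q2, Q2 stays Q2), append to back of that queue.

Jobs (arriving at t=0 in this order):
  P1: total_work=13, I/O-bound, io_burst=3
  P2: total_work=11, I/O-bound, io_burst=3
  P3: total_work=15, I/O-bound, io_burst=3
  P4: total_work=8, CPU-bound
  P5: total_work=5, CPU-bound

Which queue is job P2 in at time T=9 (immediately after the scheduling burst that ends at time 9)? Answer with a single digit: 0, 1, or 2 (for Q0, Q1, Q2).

Answer: 0

Derivation:
t=0-3: P1@Q0 runs 3, rem=10, I/O yield, promote→Q0. Q0=[P2,P3,P4,P5,P1] Q1=[] Q2=[]
t=3-6: P2@Q0 runs 3, rem=8, I/O yield, promote→Q0. Q0=[P3,P4,P5,P1,P2] Q1=[] Q2=[]
t=6-9: P3@Q0 runs 3, rem=12, I/O yield, promote→Q0. Q0=[P4,P5,P1,P2,P3] Q1=[] Q2=[]
t=9-12: P4@Q0 runs 3, rem=5, quantum used, demote→Q1. Q0=[P5,P1,P2,P3] Q1=[P4] Q2=[]
t=12-15: P5@Q0 runs 3, rem=2, quantum used, demote→Q1. Q0=[P1,P2,P3] Q1=[P4,P5] Q2=[]
t=15-18: P1@Q0 runs 3, rem=7, I/O yield, promote→Q0. Q0=[P2,P3,P1] Q1=[P4,P5] Q2=[]
t=18-21: P2@Q0 runs 3, rem=5, I/O yield, promote→Q0. Q0=[P3,P1,P2] Q1=[P4,P5] Q2=[]
t=21-24: P3@Q0 runs 3, rem=9, I/O yield, promote→Q0. Q0=[P1,P2,P3] Q1=[P4,P5] Q2=[]
t=24-27: P1@Q0 runs 3, rem=4, I/O yield, promote→Q0. Q0=[P2,P3,P1] Q1=[P4,P5] Q2=[]
t=27-30: P2@Q0 runs 3, rem=2, I/O yield, promote→Q0. Q0=[P3,P1,P2] Q1=[P4,P5] Q2=[]
t=30-33: P3@Q0 runs 3, rem=6, I/O yield, promote→Q0. Q0=[P1,P2,P3] Q1=[P4,P5] Q2=[]
t=33-36: P1@Q0 runs 3, rem=1, I/O yield, promote→Q0. Q0=[P2,P3,P1] Q1=[P4,P5] Q2=[]
t=36-38: P2@Q0 runs 2, rem=0, completes. Q0=[P3,P1] Q1=[P4,P5] Q2=[]
t=38-41: P3@Q0 runs 3, rem=3, I/O yield, promote→Q0. Q0=[P1,P3] Q1=[P4,P5] Q2=[]
t=41-42: P1@Q0 runs 1, rem=0, completes. Q0=[P3] Q1=[P4,P5] Q2=[]
t=42-45: P3@Q0 runs 3, rem=0, completes. Q0=[] Q1=[P4,P5] Q2=[]
t=45-49: P4@Q1 runs 4, rem=1, quantum used, demote→Q2. Q0=[] Q1=[P5] Q2=[P4]
t=49-51: P5@Q1 runs 2, rem=0, completes. Q0=[] Q1=[] Q2=[P4]
t=51-52: P4@Q2 runs 1, rem=0, completes. Q0=[] Q1=[] Q2=[]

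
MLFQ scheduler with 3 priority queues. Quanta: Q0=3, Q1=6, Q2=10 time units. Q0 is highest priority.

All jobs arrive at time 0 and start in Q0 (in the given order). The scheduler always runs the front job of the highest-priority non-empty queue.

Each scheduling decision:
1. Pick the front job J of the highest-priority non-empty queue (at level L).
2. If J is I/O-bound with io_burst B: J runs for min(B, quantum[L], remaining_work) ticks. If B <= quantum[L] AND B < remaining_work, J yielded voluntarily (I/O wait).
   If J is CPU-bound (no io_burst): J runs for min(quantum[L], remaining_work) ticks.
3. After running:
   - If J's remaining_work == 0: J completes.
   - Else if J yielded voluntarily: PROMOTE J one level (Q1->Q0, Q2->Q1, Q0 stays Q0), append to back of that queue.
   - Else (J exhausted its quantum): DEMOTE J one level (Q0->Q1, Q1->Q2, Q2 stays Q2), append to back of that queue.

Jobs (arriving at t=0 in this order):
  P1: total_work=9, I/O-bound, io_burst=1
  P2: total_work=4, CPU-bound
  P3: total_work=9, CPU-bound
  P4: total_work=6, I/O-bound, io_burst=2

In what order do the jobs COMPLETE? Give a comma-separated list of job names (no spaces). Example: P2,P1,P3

Answer: P4,P1,P2,P3

Derivation:
t=0-1: P1@Q0 runs 1, rem=8, I/O yield, promote→Q0. Q0=[P2,P3,P4,P1] Q1=[] Q2=[]
t=1-4: P2@Q0 runs 3, rem=1, quantum used, demote→Q1. Q0=[P3,P4,P1] Q1=[P2] Q2=[]
t=4-7: P3@Q0 runs 3, rem=6, quantum used, demote→Q1. Q0=[P4,P1] Q1=[P2,P3] Q2=[]
t=7-9: P4@Q0 runs 2, rem=4, I/O yield, promote→Q0. Q0=[P1,P4] Q1=[P2,P3] Q2=[]
t=9-10: P1@Q0 runs 1, rem=7, I/O yield, promote→Q0. Q0=[P4,P1] Q1=[P2,P3] Q2=[]
t=10-12: P4@Q0 runs 2, rem=2, I/O yield, promote→Q0. Q0=[P1,P4] Q1=[P2,P3] Q2=[]
t=12-13: P1@Q0 runs 1, rem=6, I/O yield, promote→Q0. Q0=[P4,P1] Q1=[P2,P3] Q2=[]
t=13-15: P4@Q0 runs 2, rem=0, completes. Q0=[P1] Q1=[P2,P3] Q2=[]
t=15-16: P1@Q0 runs 1, rem=5, I/O yield, promote→Q0. Q0=[P1] Q1=[P2,P3] Q2=[]
t=16-17: P1@Q0 runs 1, rem=4, I/O yield, promote→Q0. Q0=[P1] Q1=[P2,P3] Q2=[]
t=17-18: P1@Q0 runs 1, rem=3, I/O yield, promote→Q0. Q0=[P1] Q1=[P2,P3] Q2=[]
t=18-19: P1@Q0 runs 1, rem=2, I/O yield, promote→Q0. Q0=[P1] Q1=[P2,P3] Q2=[]
t=19-20: P1@Q0 runs 1, rem=1, I/O yield, promote→Q0. Q0=[P1] Q1=[P2,P3] Q2=[]
t=20-21: P1@Q0 runs 1, rem=0, completes. Q0=[] Q1=[P2,P3] Q2=[]
t=21-22: P2@Q1 runs 1, rem=0, completes. Q0=[] Q1=[P3] Q2=[]
t=22-28: P3@Q1 runs 6, rem=0, completes. Q0=[] Q1=[] Q2=[]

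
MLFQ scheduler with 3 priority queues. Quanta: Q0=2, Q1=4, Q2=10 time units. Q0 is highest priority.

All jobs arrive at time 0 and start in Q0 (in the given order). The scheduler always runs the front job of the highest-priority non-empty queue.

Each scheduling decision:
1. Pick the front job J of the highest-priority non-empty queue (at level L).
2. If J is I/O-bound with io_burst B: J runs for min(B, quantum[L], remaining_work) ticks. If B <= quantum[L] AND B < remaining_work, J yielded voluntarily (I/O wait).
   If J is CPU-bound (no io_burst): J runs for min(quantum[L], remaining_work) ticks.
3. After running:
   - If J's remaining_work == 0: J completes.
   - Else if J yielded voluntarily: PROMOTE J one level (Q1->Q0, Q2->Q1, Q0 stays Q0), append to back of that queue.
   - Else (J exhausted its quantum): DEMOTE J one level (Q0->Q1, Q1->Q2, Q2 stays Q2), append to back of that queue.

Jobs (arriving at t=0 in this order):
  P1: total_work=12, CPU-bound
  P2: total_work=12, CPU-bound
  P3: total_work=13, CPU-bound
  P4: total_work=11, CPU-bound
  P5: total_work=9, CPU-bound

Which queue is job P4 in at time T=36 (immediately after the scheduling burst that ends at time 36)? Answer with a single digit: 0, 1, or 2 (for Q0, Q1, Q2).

Answer: 2

Derivation:
t=0-2: P1@Q0 runs 2, rem=10, quantum used, demote→Q1. Q0=[P2,P3,P4,P5] Q1=[P1] Q2=[]
t=2-4: P2@Q0 runs 2, rem=10, quantum used, demote→Q1. Q0=[P3,P4,P5] Q1=[P1,P2] Q2=[]
t=4-6: P3@Q0 runs 2, rem=11, quantum used, demote→Q1. Q0=[P4,P5] Q1=[P1,P2,P3] Q2=[]
t=6-8: P4@Q0 runs 2, rem=9, quantum used, demote→Q1. Q0=[P5] Q1=[P1,P2,P3,P4] Q2=[]
t=8-10: P5@Q0 runs 2, rem=7, quantum used, demote→Q1. Q0=[] Q1=[P1,P2,P3,P4,P5] Q2=[]
t=10-14: P1@Q1 runs 4, rem=6, quantum used, demote→Q2. Q0=[] Q1=[P2,P3,P4,P5] Q2=[P1]
t=14-18: P2@Q1 runs 4, rem=6, quantum used, demote→Q2. Q0=[] Q1=[P3,P4,P5] Q2=[P1,P2]
t=18-22: P3@Q1 runs 4, rem=7, quantum used, demote→Q2. Q0=[] Q1=[P4,P5] Q2=[P1,P2,P3]
t=22-26: P4@Q1 runs 4, rem=5, quantum used, demote→Q2. Q0=[] Q1=[P5] Q2=[P1,P2,P3,P4]
t=26-30: P5@Q1 runs 4, rem=3, quantum used, demote→Q2. Q0=[] Q1=[] Q2=[P1,P2,P3,P4,P5]
t=30-36: P1@Q2 runs 6, rem=0, completes. Q0=[] Q1=[] Q2=[P2,P3,P4,P5]
t=36-42: P2@Q2 runs 6, rem=0, completes. Q0=[] Q1=[] Q2=[P3,P4,P5]
t=42-49: P3@Q2 runs 7, rem=0, completes. Q0=[] Q1=[] Q2=[P4,P5]
t=49-54: P4@Q2 runs 5, rem=0, completes. Q0=[] Q1=[] Q2=[P5]
t=54-57: P5@Q2 runs 3, rem=0, completes. Q0=[] Q1=[] Q2=[]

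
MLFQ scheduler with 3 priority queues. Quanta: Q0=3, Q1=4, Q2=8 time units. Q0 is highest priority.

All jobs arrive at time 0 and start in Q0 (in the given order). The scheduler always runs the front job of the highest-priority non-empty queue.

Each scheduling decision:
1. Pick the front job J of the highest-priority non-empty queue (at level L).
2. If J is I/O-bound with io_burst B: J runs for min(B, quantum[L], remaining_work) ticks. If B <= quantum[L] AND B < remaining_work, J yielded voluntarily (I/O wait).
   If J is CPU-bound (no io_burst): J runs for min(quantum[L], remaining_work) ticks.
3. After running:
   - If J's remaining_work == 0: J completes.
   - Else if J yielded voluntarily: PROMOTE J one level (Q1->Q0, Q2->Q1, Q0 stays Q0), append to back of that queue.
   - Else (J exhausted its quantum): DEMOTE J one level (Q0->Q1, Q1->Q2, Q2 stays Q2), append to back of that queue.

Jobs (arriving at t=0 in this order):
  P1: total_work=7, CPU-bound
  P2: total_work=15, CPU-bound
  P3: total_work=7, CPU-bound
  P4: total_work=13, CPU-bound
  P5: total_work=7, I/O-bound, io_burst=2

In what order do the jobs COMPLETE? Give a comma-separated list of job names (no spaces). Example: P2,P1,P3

Answer: P5,P1,P3,P2,P4

Derivation:
t=0-3: P1@Q0 runs 3, rem=4, quantum used, demote→Q1. Q0=[P2,P3,P4,P5] Q1=[P1] Q2=[]
t=3-6: P2@Q0 runs 3, rem=12, quantum used, demote→Q1. Q0=[P3,P4,P5] Q1=[P1,P2] Q2=[]
t=6-9: P3@Q0 runs 3, rem=4, quantum used, demote→Q1. Q0=[P4,P5] Q1=[P1,P2,P3] Q2=[]
t=9-12: P4@Q0 runs 3, rem=10, quantum used, demote→Q1. Q0=[P5] Q1=[P1,P2,P3,P4] Q2=[]
t=12-14: P5@Q0 runs 2, rem=5, I/O yield, promote→Q0. Q0=[P5] Q1=[P1,P2,P3,P4] Q2=[]
t=14-16: P5@Q0 runs 2, rem=3, I/O yield, promote→Q0. Q0=[P5] Q1=[P1,P2,P3,P4] Q2=[]
t=16-18: P5@Q0 runs 2, rem=1, I/O yield, promote→Q0. Q0=[P5] Q1=[P1,P2,P3,P4] Q2=[]
t=18-19: P5@Q0 runs 1, rem=0, completes. Q0=[] Q1=[P1,P2,P3,P4] Q2=[]
t=19-23: P1@Q1 runs 4, rem=0, completes. Q0=[] Q1=[P2,P3,P4] Q2=[]
t=23-27: P2@Q1 runs 4, rem=8, quantum used, demote→Q2. Q0=[] Q1=[P3,P4] Q2=[P2]
t=27-31: P3@Q1 runs 4, rem=0, completes. Q0=[] Q1=[P4] Q2=[P2]
t=31-35: P4@Q1 runs 4, rem=6, quantum used, demote→Q2. Q0=[] Q1=[] Q2=[P2,P4]
t=35-43: P2@Q2 runs 8, rem=0, completes. Q0=[] Q1=[] Q2=[P4]
t=43-49: P4@Q2 runs 6, rem=0, completes. Q0=[] Q1=[] Q2=[]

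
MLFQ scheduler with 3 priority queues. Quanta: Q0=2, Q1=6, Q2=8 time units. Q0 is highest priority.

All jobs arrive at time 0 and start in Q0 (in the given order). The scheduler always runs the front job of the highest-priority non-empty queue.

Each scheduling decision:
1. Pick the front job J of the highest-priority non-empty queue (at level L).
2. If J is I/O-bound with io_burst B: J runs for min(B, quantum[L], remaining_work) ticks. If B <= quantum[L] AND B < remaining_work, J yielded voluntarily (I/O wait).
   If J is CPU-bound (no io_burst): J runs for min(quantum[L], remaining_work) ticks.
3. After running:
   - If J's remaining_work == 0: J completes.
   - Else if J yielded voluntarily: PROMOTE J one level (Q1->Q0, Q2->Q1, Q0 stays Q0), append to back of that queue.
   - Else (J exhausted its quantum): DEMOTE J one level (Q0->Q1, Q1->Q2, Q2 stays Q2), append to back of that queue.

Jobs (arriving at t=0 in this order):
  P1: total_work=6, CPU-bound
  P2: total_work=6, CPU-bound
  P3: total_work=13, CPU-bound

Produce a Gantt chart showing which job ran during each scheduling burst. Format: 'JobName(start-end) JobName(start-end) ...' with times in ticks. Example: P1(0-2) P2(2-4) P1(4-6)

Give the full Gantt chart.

Answer: P1(0-2) P2(2-4) P3(4-6) P1(6-10) P2(10-14) P3(14-20) P3(20-25)

Derivation:
t=0-2: P1@Q0 runs 2, rem=4, quantum used, demote→Q1. Q0=[P2,P3] Q1=[P1] Q2=[]
t=2-4: P2@Q0 runs 2, rem=4, quantum used, demote→Q1. Q0=[P3] Q1=[P1,P2] Q2=[]
t=4-6: P3@Q0 runs 2, rem=11, quantum used, demote→Q1. Q0=[] Q1=[P1,P2,P3] Q2=[]
t=6-10: P1@Q1 runs 4, rem=0, completes. Q0=[] Q1=[P2,P3] Q2=[]
t=10-14: P2@Q1 runs 4, rem=0, completes. Q0=[] Q1=[P3] Q2=[]
t=14-20: P3@Q1 runs 6, rem=5, quantum used, demote→Q2. Q0=[] Q1=[] Q2=[P3]
t=20-25: P3@Q2 runs 5, rem=0, completes. Q0=[] Q1=[] Q2=[]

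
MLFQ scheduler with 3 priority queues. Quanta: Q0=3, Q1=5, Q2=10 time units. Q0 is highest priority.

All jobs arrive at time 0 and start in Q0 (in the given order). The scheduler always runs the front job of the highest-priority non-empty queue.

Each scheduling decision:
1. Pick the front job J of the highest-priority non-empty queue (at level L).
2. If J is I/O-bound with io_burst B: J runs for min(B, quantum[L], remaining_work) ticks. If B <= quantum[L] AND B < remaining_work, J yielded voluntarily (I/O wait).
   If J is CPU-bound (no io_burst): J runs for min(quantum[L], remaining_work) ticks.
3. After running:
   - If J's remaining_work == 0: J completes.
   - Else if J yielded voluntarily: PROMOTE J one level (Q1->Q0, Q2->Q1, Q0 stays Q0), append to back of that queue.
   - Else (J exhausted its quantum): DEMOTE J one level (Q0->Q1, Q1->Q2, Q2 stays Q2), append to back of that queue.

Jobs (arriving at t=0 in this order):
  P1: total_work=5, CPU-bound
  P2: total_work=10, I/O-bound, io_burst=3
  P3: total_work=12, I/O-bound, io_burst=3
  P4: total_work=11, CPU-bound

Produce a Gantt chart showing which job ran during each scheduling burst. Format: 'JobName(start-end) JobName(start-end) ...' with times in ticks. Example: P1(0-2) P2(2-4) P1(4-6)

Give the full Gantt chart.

Answer: P1(0-3) P2(3-6) P3(6-9) P4(9-12) P2(12-15) P3(15-18) P2(18-21) P3(21-24) P2(24-25) P3(25-28) P1(28-30) P4(30-35) P4(35-38)

Derivation:
t=0-3: P1@Q0 runs 3, rem=2, quantum used, demote→Q1. Q0=[P2,P3,P4] Q1=[P1] Q2=[]
t=3-6: P2@Q0 runs 3, rem=7, I/O yield, promote→Q0. Q0=[P3,P4,P2] Q1=[P1] Q2=[]
t=6-9: P3@Q0 runs 3, rem=9, I/O yield, promote→Q0. Q0=[P4,P2,P3] Q1=[P1] Q2=[]
t=9-12: P4@Q0 runs 3, rem=8, quantum used, demote→Q1. Q0=[P2,P3] Q1=[P1,P4] Q2=[]
t=12-15: P2@Q0 runs 3, rem=4, I/O yield, promote→Q0. Q0=[P3,P2] Q1=[P1,P4] Q2=[]
t=15-18: P3@Q0 runs 3, rem=6, I/O yield, promote→Q0. Q0=[P2,P3] Q1=[P1,P4] Q2=[]
t=18-21: P2@Q0 runs 3, rem=1, I/O yield, promote→Q0. Q0=[P3,P2] Q1=[P1,P4] Q2=[]
t=21-24: P3@Q0 runs 3, rem=3, I/O yield, promote→Q0. Q0=[P2,P3] Q1=[P1,P4] Q2=[]
t=24-25: P2@Q0 runs 1, rem=0, completes. Q0=[P3] Q1=[P1,P4] Q2=[]
t=25-28: P3@Q0 runs 3, rem=0, completes. Q0=[] Q1=[P1,P4] Q2=[]
t=28-30: P1@Q1 runs 2, rem=0, completes. Q0=[] Q1=[P4] Q2=[]
t=30-35: P4@Q1 runs 5, rem=3, quantum used, demote→Q2. Q0=[] Q1=[] Q2=[P4]
t=35-38: P4@Q2 runs 3, rem=0, completes. Q0=[] Q1=[] Q2=[]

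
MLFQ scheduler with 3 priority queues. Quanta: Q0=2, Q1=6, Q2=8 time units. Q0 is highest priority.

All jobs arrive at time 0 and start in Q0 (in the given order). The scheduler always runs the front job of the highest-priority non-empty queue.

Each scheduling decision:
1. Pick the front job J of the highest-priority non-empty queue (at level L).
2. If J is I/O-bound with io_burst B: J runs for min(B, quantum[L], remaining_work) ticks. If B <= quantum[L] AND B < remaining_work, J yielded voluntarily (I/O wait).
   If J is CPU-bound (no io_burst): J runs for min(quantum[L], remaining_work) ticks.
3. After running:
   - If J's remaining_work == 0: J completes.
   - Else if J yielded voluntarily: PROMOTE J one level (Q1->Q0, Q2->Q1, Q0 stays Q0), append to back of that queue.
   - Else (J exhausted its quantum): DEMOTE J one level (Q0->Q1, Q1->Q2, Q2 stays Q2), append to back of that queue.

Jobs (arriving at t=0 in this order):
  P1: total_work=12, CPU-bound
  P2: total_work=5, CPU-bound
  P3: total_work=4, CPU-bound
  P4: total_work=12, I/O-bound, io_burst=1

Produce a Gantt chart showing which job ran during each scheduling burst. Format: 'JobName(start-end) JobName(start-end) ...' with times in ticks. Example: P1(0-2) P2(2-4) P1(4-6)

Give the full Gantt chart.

t=0-2: P1@Q0 runs 2, rem=10, quantum used, demote→Q1. Q0=[P2,P3,P4] Q1=[P1] Q2=[]
t=2-4: P2@Q0 runs 2, rem=3, quantum used, demote→Q1. Q0=[P3,P4] Q1=[P1,P2] Q2=[]
t=4-6: P3@Q0 runs 2, rem=2, quantum used, demote→Q1. Q0=[P4] Q1=[P1,P2,P3] Q2=[]
t=6-7: P4@Q0 runs 1, rem=11, I/O yield, promote→Q0. Q0=[P4] Q1=[P1,P2,P3] Q2=[]
t=7-8: P4@Q0 runs 1, rem=10, I/O yield, promote→Q0. Q0=[P4] Q1=[P1,P2,P3] Q2=[]
t=8-9: P4@Q0 runs 1, rem=9, I/O yield, promote→Q0. Q0=[P4] Q1=[P1,P2,P3] Q2=[]
t=9-10: P4@Q0 runs 1, rem=8, I/O yield, promote→Q0. Q0=[P4] Q1=[P1,P2,P3] Q2=[]
t=10-11: P4@Q0 runs 1, rem=7, I/O yield, promote→Q0. Q0=[P4] Q1=[P1,P2,P3] Q2=[]
t=11-12: P4@Q0 runs 1, rem=6, I/O yield, promote→Q0. Q0=[P4] Q1=[P1,P2,P3] Q2=[]
t=12-13: P4@Q0 runs 1, rem=5, I/O yield, promote→Q0. Q0=[P4] Q1=[P1,P2,P3] Q2=[]
t=13-14: P4@Q0 runs 1, rem=4, I/O yield, promote→Q0. Q0=[P4] Q1=[P1,P2,P3] Q2=[]
t=14-15: P4@Q0 runs 1, rem=3, I/O yield, promote→Q0. Q0=[P4] Q1=[P1,P2,P3] Q2=[]
t=15-16: P4@Q0 runs 1, rem=2, I/O yield, promote→Q0. Q0=[P4] Q1=[P1,P2,P3] Q2=[]
t=16-17: P4@Q0 runs 1, rem=1, I/O yield, promote→Q0. Q0=[P4] Q1=[P1,P2,P3] Q2=[]
t=17-18: P4@Q0 runs 1, rem=0, completes. Q0=[] Q1=[P1,P2,P3] Q2=[]
t=18-24: P1@Q1 runs 6, rem=4, quantum used, demote→Q2. Q0=[] Q1=[P2,P3] Q2=[P1]
t=24-27: P2@Q1 runs 3, rem=0, completes. Q0=[] Q1=[P3] Q2=[P1]
t=27-29: P3@Q1 runs 2, rem=0, completes. Q0=[] Q1=[] Q2=[P1]
t=29-33: P1@Q2 runs 4, rem=0, completes. Q0=[] Q1=[] Q2=[]

Answer: P1(0-2) P2(2-4) P3(4-6) P4(6-7) P4(7-8) P4(8-9) P4(9-10) P4(10-11) P4(11-12) P4(12-13) P4(13-14) P4(14-15) P4(15-16) P4(16-17) P4(17-18) P1(18-24) P2(24-27) P3(27-29) P1(29-33)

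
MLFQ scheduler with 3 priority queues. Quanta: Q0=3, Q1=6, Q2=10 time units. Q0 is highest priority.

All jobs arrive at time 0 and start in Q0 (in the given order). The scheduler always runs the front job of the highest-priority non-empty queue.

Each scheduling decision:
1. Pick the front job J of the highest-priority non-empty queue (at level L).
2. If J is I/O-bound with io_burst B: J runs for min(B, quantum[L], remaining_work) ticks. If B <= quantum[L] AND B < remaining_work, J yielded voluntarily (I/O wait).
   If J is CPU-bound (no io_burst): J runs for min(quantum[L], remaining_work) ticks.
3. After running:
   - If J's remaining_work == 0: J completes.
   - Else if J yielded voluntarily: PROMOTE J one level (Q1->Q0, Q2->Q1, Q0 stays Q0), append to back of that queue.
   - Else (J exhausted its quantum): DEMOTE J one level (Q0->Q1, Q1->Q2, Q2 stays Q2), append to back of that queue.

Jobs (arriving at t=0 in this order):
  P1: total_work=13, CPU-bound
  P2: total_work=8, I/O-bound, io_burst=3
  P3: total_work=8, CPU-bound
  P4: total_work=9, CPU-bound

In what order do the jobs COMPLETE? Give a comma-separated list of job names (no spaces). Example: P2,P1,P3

Answer: P2,P3,P4,P1

Derivation:
t=0-3: P1@Q0 runs 3, rem=10, quantum used, demote→Q1. Q0=[P2,P3,P4] Q1=[P1] Q2=[]
t=3-6: P2@Q0 runs 3, rem=5, I/O yield, promote→Q0. Q0=[P3,P4,P2] Q1=[P1] Q2=[]
t=6-9: P3@Q0 runs 3, rem=5, quantum used, demote→Q1. Q0=[P4,P2] Q1=[P1,P3] Q2=[]
t=9-12: P4@Q0 runs 3, rem=6, quantum used, demote→Q1. Q0=[P2] Q1=[P1,P3,P4] Q2=[]
t=12-15: P2@Q0 runs 3, rem=2, I/O yield, promote→Q0. Q0=[P2] Q1=[P1,P3,P4] Q2=[]
t=15-17: P2@Q0 runs 2, rem=0, completes. Q0=[] Q1=[P1,P3,P4] Q2=[]
t=17-23: P1@Q1 runs 6, rem=4, quantum used, demote→Q2. Q0=[] Q1=[P3,P4] Q2=[P1]
t=23-28: P3@Q1 runs 5, rem=0, completes. Q0=[] Q1=[P4] Q2=[P1]
t=28-34: P4@Q1 runs 6, rem=0, completes. Q0=[] Q1=[] Q2=[P1]
t=34-38: P1@Q2 runs 4, rem=0, completes. Q0=[] Q1=[] Q2=[]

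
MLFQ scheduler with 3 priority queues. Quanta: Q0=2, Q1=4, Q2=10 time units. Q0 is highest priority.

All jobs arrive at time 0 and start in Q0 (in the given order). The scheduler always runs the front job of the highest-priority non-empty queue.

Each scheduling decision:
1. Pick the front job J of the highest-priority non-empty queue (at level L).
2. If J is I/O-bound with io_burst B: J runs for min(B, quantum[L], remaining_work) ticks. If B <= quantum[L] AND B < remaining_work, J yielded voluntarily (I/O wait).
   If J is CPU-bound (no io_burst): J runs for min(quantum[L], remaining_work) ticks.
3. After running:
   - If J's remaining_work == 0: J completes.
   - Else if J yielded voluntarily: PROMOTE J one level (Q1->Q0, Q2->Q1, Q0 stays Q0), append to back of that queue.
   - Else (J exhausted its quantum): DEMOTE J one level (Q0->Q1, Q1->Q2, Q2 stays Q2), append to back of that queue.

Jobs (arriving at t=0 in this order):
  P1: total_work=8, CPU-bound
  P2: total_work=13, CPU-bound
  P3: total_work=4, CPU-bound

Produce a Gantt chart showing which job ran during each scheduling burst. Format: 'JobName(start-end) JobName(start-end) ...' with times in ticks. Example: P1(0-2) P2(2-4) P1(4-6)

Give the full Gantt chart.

t=0-2: P1@Q0 runs 2, rem=6, quantum used, demote→Q1. Q0=[P2,P3] Q1=[P1] Q2=[]
t=2-4: P2@Q0 runs 2, rem=11, quantum used, demote→Q1. Q0=[P3] Q1=[P1,P2] Q2=[]
t=4-6: P3@Q0 runs 2, rem=2, quantum used, demote→Q1. Q0=[] Q1=[P1,P2,P3] Q2=[]
t=6-10: P1@Q1 runs 4, rem=2, quantum used, demote→Q2. Q0=[] Q1=[P2,P3] Q2=[P1]
t=10-14: P2@Q1 runs 4, rem=7, quantum used, demote→Q2. Q0=[] Q1=[P3] Q2=[P1,P2]
t=14-16: P3@Q1 runs 2, rem=0, completes. Q0=[] Q1=[] Q2=[P1,P2]
t=16-18: P1@Q2 runs 2, rem=0, completes. Q0=[] Q1=[] Q2=[P2]
t=18-25: P2@Q2 runs 7, rem=0, completes. Q0=[] Q1=[] Q2=[]

Answer: P1(0-2) P2(2-4) P3(4-6) P1(6-10) P2(10-14) P3(14-16) P1(16-18) P2(18-25)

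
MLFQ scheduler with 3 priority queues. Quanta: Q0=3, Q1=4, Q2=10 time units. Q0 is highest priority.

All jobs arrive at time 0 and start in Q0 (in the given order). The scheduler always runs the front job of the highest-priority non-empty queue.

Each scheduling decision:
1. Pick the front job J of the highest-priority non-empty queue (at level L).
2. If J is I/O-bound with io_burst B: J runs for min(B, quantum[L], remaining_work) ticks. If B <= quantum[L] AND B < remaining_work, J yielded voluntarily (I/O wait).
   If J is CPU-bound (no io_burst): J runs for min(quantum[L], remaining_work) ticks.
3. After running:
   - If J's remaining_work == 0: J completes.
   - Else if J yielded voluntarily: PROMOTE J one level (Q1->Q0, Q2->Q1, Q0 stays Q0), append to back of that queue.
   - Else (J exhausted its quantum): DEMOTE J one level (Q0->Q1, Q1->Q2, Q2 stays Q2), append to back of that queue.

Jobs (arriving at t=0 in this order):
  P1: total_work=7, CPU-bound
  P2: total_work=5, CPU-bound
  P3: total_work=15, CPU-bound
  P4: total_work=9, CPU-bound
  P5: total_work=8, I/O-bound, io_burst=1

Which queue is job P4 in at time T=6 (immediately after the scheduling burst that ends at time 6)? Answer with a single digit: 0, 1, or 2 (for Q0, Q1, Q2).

t=0-3: P1@Q0 runs 3, rem=4, quantum used, demote→Q1. Q0=[P2,P3,P4,P5] Q1=[P1] Q2=[]
t=3-6: P2@Q0 runs 3, rem=2, quantum used, demote→Q1. Q0=[P3,P4,P5] Q1=[P1,P2] Q2=[]
t=6-9: P3@Q0 runs 3, rem=12, quantum used, demote→Q1. Q0=[P4,P5] Q1=[P1,P2,P3] Q2=[]
t=9-12: P4@Q0 runs 3, rem=6, quantum used, demote→Q1. Q0=[P5] Q1=[P1,P2,P3,P4] Q2=[]
t=12-13: P5@Q0 runs 1, rem=7, I/O yield, promote→Q0. Q0=[P5] Q1=[P1,P2,P3,P4] Q2=[]
t=13-14: P5@Q0 runs 1, rem=6, I/O yield, promote→Q0. Q0=[P5] Q1=[P1,P2,P3,P4] Q2=[]
t=14-15: P5@Q0 runs 1, rem=5, I/O yield, promote→Q0. Q0=[P5] Q1=[P1,P2,P3,P4] Q2=[]
t=15-16: P5@Q0 runs 1, rem=4, I/O yield, promote→Q0. Q0=[P5] Q1=[P1,P2,P3,P4] Q2=[]
t=16-17: P5@Q0 runs 1, rem=3, I/O yield, promote→Q0. Q0=[P5] Q1=[P1,P2,P3,P4] Q2=[]
t=17-18: P5@Q0 runs 1, rem=2, I/O yield, promote→Q0. Q0=[P5] Q1=[P1,P2,P3,P4] Q2=[]
t=18-19: P5@Q0 runs 1, rem=1, I/O yield, promote→Q0. Q0=[P5] Q1=[P1,P2,P3,P4] Q2=[]
t=19-20: P5@Q0 runs 1, rem=0, completes. Q0=[] Q1=[P1,P2,P3,P4] Q2=[]
t=20-24: P1@Q1 runs 4, rem=0, completes. Q0=[] Q1=[P2,P3,P4] Q2=[]
t=24-26: P2@Q1 runs 2, rem=0, completes. Q0=[] Q1=[P3,P4] Q2=[]
t=26-30: P3@Q1 runs 4, rem=8, quantum used, demote→Q2. Q0=[] Q1=[P4] Q2=[P3]
t=30-34: P4@Q1 runs 4, rem=2, quantum used, demote→Q2. Q0=[] Q1=[] Q2=[P3,P4]
t=34-42: P3@Q2 runs 8, rem=0, completes. Q0=[] Q1=[] Q2=[P4]
t=42-44: P4@Q2 runs 2, rem=0, completes. Q0=[] Q1=[] Q2=[]

Answer: 0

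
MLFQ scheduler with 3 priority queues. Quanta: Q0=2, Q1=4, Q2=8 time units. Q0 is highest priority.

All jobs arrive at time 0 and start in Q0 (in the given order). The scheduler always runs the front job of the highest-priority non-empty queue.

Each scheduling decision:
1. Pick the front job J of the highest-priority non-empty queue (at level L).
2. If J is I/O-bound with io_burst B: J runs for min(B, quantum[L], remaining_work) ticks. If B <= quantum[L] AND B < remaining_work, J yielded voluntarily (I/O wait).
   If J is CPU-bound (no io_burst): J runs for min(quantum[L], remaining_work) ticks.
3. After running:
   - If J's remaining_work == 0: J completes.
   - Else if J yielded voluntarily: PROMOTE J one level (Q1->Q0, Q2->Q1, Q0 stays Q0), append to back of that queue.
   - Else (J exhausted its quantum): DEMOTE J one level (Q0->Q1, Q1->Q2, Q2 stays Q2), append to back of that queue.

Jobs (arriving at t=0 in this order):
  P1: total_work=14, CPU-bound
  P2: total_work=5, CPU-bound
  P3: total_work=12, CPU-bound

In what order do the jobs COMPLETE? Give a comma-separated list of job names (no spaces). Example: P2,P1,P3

t=0-2: P1@Q0 runs 2, rem=12, quantum used, demote→Q1. Q0=[P2,P3] Q1=[P1] Q2=[]
t=2-4: P2@Q0 runs 2, rem=3, quantum used, demote→Q1. Q0=[P3] Q1=[P1,P2] Q2=[]
t=4-6: P3@Q0 runs 2, rem=10, quantum used, demote→Q1. Q0=[] Q1=[P1,P2,P3] Q2=[]
t=6-10: P1@Q1 runs 4, rem=8, quantum used, demote→Q2. Q0=[] Q1=[P2,P3] Q2=[P1]
t=10-13: P2@Q1 runs 3, rem=0, completes. Q0=[] Q1=[P3] Q2=[P1]
t=13-17: P3@Q1 runs 4, rem=6, quantum used, demote→Q2. Q0=[] Q1=[] Q2=[P1,P3]
t=17-25: P1@Q2 runs 8, rem=0, completes. Q0=[] Q1=[] Q2=[P3]
t=25-31: P3@Q2 runs 6, rem=0, completes. Q0=[] Q1=[] Q2=[]

Answer: P2,P1,P3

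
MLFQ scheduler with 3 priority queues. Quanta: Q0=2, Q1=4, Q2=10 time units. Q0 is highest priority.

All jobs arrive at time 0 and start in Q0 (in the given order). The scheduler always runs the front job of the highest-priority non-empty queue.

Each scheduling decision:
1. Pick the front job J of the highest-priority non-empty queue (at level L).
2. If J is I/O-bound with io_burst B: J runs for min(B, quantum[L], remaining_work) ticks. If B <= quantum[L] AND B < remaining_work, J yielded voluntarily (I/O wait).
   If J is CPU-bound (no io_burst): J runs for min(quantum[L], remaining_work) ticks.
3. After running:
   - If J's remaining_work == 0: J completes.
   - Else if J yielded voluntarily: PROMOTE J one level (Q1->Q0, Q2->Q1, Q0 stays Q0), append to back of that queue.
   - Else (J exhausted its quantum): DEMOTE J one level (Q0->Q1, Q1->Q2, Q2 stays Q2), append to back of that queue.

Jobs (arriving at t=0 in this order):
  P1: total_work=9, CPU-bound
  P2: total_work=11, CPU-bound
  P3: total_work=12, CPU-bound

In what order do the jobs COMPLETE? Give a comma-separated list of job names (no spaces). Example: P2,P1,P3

Answer: P1,P2,P3

Derivation:
t=0-2: P1@Q0 runs 2, rem=7, quantum used, demote→Q1. Q0=[P2,P3] Q1=[P1] Q2=[]
t=2-4: P2@Q0 runs 2, rem=9, quantum used, demote→Q1. Q0=[P3] Q1=[P1,P2] Q2=[]
t=4-6: P3@Q0 runs 2, rem=10, quantum used, demote→Q1. Q0=[] Q1=[P1,P2,P3] Q2=[]
t=6-10: P1@Q1 runs 4, rem=3, quantum used, demote→Q2. Q0=[] Q1=[P2,P3] Q2=[P1]
t=10-14: P2@Q1 runs 4, rem=5, quantum used, demote→Q2. Q0=[] Q1=[P3] Q2=[P1,P2]
t=14-18: P3@Q1 runs 4, rem=6, quantum used, demote→Q2. Q0=[] Q1=[] Q2=[P1,P2,P3]
t=18-21: P1@Q2 runs 3, rem=0, completes. Q0=[] Q1=[] Q2=[P2,P3]
t=21-26: P2@Q2 runs 5, rem=0, completes. Q0=[] Q1=[] Q2=[P3]
t=26-32: P3@Q2 runs 6, rem=0, completes. Q0=[] Q1=[] Q2=[]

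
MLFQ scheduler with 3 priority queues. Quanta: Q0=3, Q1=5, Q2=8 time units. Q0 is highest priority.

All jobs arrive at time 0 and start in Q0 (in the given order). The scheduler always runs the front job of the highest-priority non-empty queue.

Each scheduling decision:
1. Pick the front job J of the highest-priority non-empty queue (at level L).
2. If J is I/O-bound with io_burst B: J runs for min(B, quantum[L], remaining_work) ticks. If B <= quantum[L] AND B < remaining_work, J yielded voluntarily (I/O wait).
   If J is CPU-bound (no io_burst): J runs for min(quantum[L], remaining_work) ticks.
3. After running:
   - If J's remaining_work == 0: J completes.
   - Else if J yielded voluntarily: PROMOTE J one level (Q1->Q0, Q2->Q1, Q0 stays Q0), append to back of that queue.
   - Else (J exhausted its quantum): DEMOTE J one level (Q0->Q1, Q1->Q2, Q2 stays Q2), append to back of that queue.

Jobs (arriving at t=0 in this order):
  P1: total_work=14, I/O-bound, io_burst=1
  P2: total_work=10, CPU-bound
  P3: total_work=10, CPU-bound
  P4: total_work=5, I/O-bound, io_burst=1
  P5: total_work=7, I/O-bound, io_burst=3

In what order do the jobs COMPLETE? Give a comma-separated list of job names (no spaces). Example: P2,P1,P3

t=0-1: P1@Q0 runs 1, rem=13, I/O yield, promote→Q0. Q0=[P2,P3,P4,P5,P1] Q1=[] Q2=[]
t=1-4: P2@Q0 runs 3, rem=7, quantum used, demote→Q1. Q0=[P3,P4,P5,P1] Q1=[P2] Q2=[]
t=4-7: P3@Q0 runs 3, rem=7, quantum used, demote→Q1. Q0=[P4,P5,P1] Q1=[P2,P3] Q2=[]
t=7-8: P4@Q0 runs 1, rem=4, I/O yield, promote→Q0. Q0=[P5,P1,P4] Q1=[P2,P3] Q2=[]
t=8-11: P5@Q0 runs 3, rem=4, I/O yield, promote→Q0. Q0=[P1,P4,P5] Q1=[P2,P3] Q2=[]
t=11-12: P1@Q0 runs 1, rem=12, I/O yield, promote→Q0. Q0=[P4,P5,P1] Q1=[P2,P3] Q2=[]
t=12-13: P4@Q0 runs 1, rem=3, I/O yield, promote→Q0. Q0=[P5,P1,P4] Q1=[P2,P3] Q2=[]
t=13-16: P5@Q0 runs 3, rem=1, I/O yield, promote→Q0. Q0=[P1,P4,P5] Q1=[P2,P3] Q2=[]
t=16-17: P1@Q0 runs 1, rem=11, I/O yield, promote→Q0. Q0=[P4,P5,P1] Q1=[P2,P3] Q2=[]
t=17-18: P4@Q0 runs 1, rem=2, I/O yield, promote→Q0. Q0=[P5,P1,P4] Q1=[P2,P3] Q2=[]
t=18-19: P5@Q0 runs 1, rem=0, completes. Q0=[P1,P4] Q1=[P2,P3] Q2=[]
t=19-20: P1@Q0 runs 1, rem=10, I/O yield, promote→Q0. Q0=[P4,P1] Q1=[P2,P3] Q2=[]
t=20-21: P4@Q0 runs 1, rem=1, I/O yield, promote→Q0. Q0=[P1,P4] Q1=[P2,P3] Q2=[]
t=21-22: P1@Q0 runs 1, rem=9, I/O yield, promote→Q0. Q0=[P4,P1] Q1=[P2,P3] Q2=[]
t=22-23: P4@Q0 runs 1, rem=0, completes. Q0=[P1] Q1=[P2,P3] Q2=[]
t=23-24: P1@Q0 runs 1, rem=8, I/O yield, promote→Q0. Q0=[P1] Q1=[P2,P3] Q2=[]
t=24-25: P1@Q0 runs 1, rem=7, I/O yield, promote→Q0. Q0=[P1] Q1=[P2,P3] Q2=[]
t=25-26: P1@Q0 runs 1, rem=6, I/O yield, promote→Q0. Q0=[P1] Q1=[P2,P3] Q2=[]
t=26-27: P1@Q0 runs 1, rem=5, I/O yield, promote→Q0. Q0=[P1] Q1=[P2,P3] Q2=[]
t=27-28: P1@Q0 runs 1, rem=4, I/O yield, promote→Q0. Q0=[P1] Q1=[P2,P3] Q2=[]
t=28-29: P1@Q0 runs 1, rem=3, I/O yield, promote→Q0. Q0=[P1] Q1=[P2,P3] Q2=[]
t=29-30: P1@Q0 runs 1, rem=2, I/O yield, promote→Q0. Q0=[P1] Q1=[P2,P3] Q2=[]
t=30-31: P1@Q0 runs 1, rem=1, I/O yield, promote→Q0. Q0=[P1] Q1=[P2,P3] Q2=[]
t=31-32: P1@Q0 runs 1, rem=0, completes. Q0=[] Q1=[P2,P3] Q2=[]
t=32-37: P2@Q1 runs 5, rem=2, quantum used, demote→Q2. Q0=[] Q1=[P3] Q2=[P2]
t=37-42: P3@Q1 runs 5, rem=2, quantum used, demote→Q2. Q0=[] Q1=[] Q2=[P2,P3]
t=42-44: P2@Q2 runs 2, rem=0, completes. Q0=[] Q1=[] Q2=[P3]
t=44-46: P3@Q2 runs 2, rem=0, completes. Q0=[] Q1=[] Q2=[]

Answer: P5,P4,P1,P2,P3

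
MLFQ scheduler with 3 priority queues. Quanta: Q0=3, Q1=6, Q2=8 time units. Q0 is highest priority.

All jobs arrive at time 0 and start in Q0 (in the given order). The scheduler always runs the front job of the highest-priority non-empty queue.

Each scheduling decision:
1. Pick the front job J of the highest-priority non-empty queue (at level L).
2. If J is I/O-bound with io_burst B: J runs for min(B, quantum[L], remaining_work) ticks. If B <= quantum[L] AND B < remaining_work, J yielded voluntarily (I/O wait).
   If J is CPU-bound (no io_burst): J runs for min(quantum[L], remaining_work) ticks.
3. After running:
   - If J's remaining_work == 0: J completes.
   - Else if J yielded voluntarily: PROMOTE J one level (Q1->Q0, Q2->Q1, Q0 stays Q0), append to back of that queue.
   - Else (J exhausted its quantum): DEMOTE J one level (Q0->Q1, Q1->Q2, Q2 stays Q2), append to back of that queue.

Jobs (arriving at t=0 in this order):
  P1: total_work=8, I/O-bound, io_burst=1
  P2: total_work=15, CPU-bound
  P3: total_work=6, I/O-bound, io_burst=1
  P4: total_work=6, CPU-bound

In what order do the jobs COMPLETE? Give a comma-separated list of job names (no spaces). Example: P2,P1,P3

Answer: P3,P1,P4,P2

Derivation:
t=0-1: P1@Q0 runs 1, rem=7, I/O yield, promote→Q0. Q0=[P2,P3,P4,P1] Q1=[] Q2=[]
t=1-4: P2@Q0 runs 3, rem=12, quantum used, demote→Q1. Q0=[P3,P4,P1] Q1=[P2] Q2=[]
t=4-5: P3@Q0 runs 1, rem=5, I/O yield, promote→Q0. Q0=[P4,P1,P3] Q1=[P2] Q2=[]
t=5-8: P4@Q0 runs 3, rem=3, quantum used, demote→Q1. Q0=[P1,P3] Q1=[P2,P4] Q2=[]
t=8-9: P1@Q0 runs 1, rem=6, I/O yield, promote→Q0. Q0=[P3,P1] Q1=[P2,P4] Q2=[]
t=9-10: P3@Q0 runs 1, rem=4, I/O yield, promote→Q0. Q0=[P1,P3] Q1=[P2,P4] Q2=[]
t=10-11: P1@Q0 runs 1, rem=5, I/O yield, promote→Q0. Q0=[P3,P1] Q1=[P2,P4] Q2=[]
t=11-12: P3@Q0 runs 1, rem=3, I/O yield, promote→Q0. Q0=[P1,P3] Q1=[P2,P4] Q2=[]
t=12-13: P1@Q0 runs 1, rem=4, I/O yield, promote→Q0. Q0=[P3,P1] Q1=[P2,P4] Q2=[]
t=13-14: P3@Q0 runs 1, rem=2, I/O yield, promote→Q0. Q0=[P1,P3] Q1=[P2,P4] Q2=[]
t=14-15: P1@Q0 runs 1, rem=3, I/O yield, promote→Q0. Q0=[P3,P1] Q1=[P2,P4] Q2=[]
t=15-16: P3@Q0 runs 1, rem=1, I/O yield, promote→Q0. Q0=[P1,P3] Q1=[P2,P4] Q2=[]
t=16-17: P1@Q0 runs 1, rem=2, I/O yield, promote→Q0. Q0=[P3,P1] Q1=[P2,P4] Q2=[]
t=17-18: P3@Q0 runs 1, rem=0, completes. Q0=[P1] Q1=[P2,P4] Q2=[]
t=18-19: P1@Q0 runs 1, rem=1, I/O yield, promote→Q0. Q0=[P1] Q1=[P2,P4] Q2=[]
t=19-20: P1@Q0 runs 1, rem=0, completes. Q0=[] Q1=[P2,P4] Q2=[]
t=20-26: P2@Q1 runs 6, rem=6, quantum used, demote→Q2. Q0=[] Q1=[P4] Q2=[P2]
t=26-29: P4@Q1 runs 3, rem=0, completes. Q0=[] Q1=[] Q2=[P2]
t=29-35: P2@Q2 runs 6, rem=0, completes. Q0=[] Q1=[] Q2=[]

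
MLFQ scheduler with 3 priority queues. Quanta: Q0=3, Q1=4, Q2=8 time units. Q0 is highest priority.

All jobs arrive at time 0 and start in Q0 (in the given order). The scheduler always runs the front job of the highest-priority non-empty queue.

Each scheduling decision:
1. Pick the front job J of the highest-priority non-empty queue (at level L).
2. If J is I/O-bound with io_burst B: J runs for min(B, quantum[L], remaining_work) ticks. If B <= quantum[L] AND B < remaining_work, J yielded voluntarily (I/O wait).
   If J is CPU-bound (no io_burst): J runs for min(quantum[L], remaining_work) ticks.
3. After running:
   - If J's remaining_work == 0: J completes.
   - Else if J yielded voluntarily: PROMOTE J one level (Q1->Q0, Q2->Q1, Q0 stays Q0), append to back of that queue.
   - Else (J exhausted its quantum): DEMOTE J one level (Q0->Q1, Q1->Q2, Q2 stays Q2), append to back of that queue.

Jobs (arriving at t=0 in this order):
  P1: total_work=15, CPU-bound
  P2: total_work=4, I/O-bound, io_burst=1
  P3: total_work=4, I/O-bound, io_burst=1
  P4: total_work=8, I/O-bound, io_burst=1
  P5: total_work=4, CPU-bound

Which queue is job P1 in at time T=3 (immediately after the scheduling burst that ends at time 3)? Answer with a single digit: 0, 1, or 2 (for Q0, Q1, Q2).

Answer: 1

Derivation:
t=0-3: P1@Q0 runs 3, rem=12, quantum used, demote→Q1. Q0=[P2,P3,P4,P5] Q1=[P1] Q2=[]
t=3-4: P2@Q0 runs 1, rem=3, I/O yield, promote→Q0. Q0=[P3,P4,P5,P2] Q1=[P1] Q2=[]
t=4-5: P3@Q0 runs 1, rem=3, I/O yield, promote→Q0. Q0=[P4,P5,P2,P3] Q1=[P1] Q2=[]
t=5-6: P4@Q0 runs 1, rem=7, I/O yield, promote→Q0. Q0=[P5,P2,P3,P4] Q1=[P1] Q2=[]
t=6-9: P5@Q0 runs 3, rem=1, quantum used, demote→Q1. Q0=[P2,P3,P4] Q1=[P1,P5] Q2=[]
t=9-10: P2@Q0 runs 1, rem=2, I/O yield, promote→Q0. Q0=[P3,P4,P2] Q1=[P1,P5] Q2=[]
t=10-11: P3@Q0 runs 1, rem=2, I/O yield, promote→Q0. Q0=[P4,P2,P3] Q1=[P1,P5] Q2=[]
t=11-12: P4@Q0 runs 1, rem=6, I/O yield, promote→Q0. Q0=[P2,P3,P4] Q1=[P1,P5] Q2=[]
t=12-13: P2@Q0 runs 1, rem=1, I/O yield, promote→Q0. Q0=[P3,P4,P2] Q1=[P1,P5] Q2=[]
t=13-14: P3@Q0 runs 1, rem=1, I/O yield, promote→Q0. Q0=[P4,P2,P3] Q1=[P1,P5] Q2=[]
t=14-15: P4@Q0 runs 1, rem=5, I/O yield, promote→Q0. Q0=[P2,P3,P4] Q1=[P1,P5] Q2=[]
t=15-16: P2@Q0 runs 1, rem=0, completes. Q0=[P3,P4] Q1=[P1,P5] Q2=[]
t=16-17: P3@Q0 runs 1, rem=0, completes. Q0=[P4] Q1=[P1,P5] Q2=[]
t=17-18: P4@Q0 runs 1, rem=4, I/O yield, promote→Q0. Q0=[P4] Q1=[P1,P5] Q2=[]
t=18-19: P4@Q0 runs 1, rem=3, I/O yield, promote→Q0. Q0=[P4] Q1=[P1,P5] Q2=[]
t=19-20: P4@Q0 runs 1, rem=2, I/O yield, promote→Q0. Q0=[P4] Q1=[P1,P5] Q2=[]
t=20-21: P4@Q0 runs 1, rem=1, I/O yield, promote→Q0. Q0=[P4] Q1=[P1,P5] Q2=[]
t=21-22: P4@Q0 runs 1, rem=0, completes. Q0=[] Q1=[P1,P5] Q2=[]
t=22-26: P1@Q1 runs 4, rem=8, quantum used, demote→Q2. Q0=[] Q1=[P5] Q2=[P1]
t=26-27: P5@Q1 runs 1, rem=0, completes. Q0=[] Q1=[] Q2=[P1]
t=27-35: P1@Q2 runs 8, rem=0, completes. Q0=[] Q1=[] Q2=[]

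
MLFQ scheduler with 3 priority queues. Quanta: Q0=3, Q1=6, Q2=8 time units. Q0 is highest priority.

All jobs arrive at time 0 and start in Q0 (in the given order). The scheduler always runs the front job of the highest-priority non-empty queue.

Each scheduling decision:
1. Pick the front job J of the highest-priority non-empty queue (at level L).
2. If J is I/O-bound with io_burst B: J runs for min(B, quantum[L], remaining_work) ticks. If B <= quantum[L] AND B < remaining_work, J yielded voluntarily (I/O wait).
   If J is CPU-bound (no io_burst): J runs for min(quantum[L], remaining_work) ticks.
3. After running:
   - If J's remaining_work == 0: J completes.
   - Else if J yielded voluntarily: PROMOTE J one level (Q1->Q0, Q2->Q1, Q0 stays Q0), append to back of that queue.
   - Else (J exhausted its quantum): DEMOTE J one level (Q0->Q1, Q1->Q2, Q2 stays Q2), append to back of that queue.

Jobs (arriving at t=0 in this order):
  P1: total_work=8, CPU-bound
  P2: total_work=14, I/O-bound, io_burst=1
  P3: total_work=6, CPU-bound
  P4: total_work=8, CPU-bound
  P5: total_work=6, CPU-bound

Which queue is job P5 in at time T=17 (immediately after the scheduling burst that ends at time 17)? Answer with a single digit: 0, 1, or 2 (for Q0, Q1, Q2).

Answer: 1

Derivation:
t=0-3: P1@Q0 runs 3, rem=5, quantum used, demote→Q1. Q0=[P2,P3,P4,P5] Q1=[P1] Q2=[]
t=3-4: P2@Q0 runs 1, rem=13, I/O yield, promote→Q0. Q0=[P3,P4,P5,P2] Q1=[P1] Q2=[]
t=4-7: P3@Q0 runs 3, rem=3, quantum used, demote→Q1. Q0=[P4,P5,P2] Q1=[P1,P3] Q2=[]
t=7-10: P4@Q0 runs 3, rem=5, quantum used, demote→Q1. Q0=[P5,P2] Q1=[P1,P3,P4] Q2=[]
t=10-13: P5@Q0 runs 3, rem=3, quantum used, demote→Q1. Q0=[P2] Q1=[P1,P3,P4,P5] Q2=[]
t=13-14: P2@Q0 runs 1, rem=12, I/O yield, promote→Q0. Q0=[P2] Q1=[P1,P3,P4,P5] Q2=[]
t=14-15: P2@Q0 runs 1, rem=11, I/O yield, promote→Q0. Q0=[P2] Q1=[P1,P3,P4,P5] Q2=[]
t=15-16: P2@Q0 runs 1, rem=10, I/O yield, promote→Q0. Q0=[P2] Q1=[P1,P3,P4,P5] Q2=[]
t=16-17: P2@Q0 runs 1, rem=9, I/O yield, promote→Q0. Q0=[P2] Q1=[P1,P3,P4,P5] Q2=[]
t=17-18: P2@Q0 runs 1, rem=8, I/O yield, promote→Q0. Q0=[P2] Q1=[P1,P3,P4,P5] Q2=[]
t=18-19: P2@Q0 runs 1, rem=7, I/O yield, promote→Q0. Q0=[P2] Q1=[P1,P3,P4,P5] Q2=[]
t=19-20: P2@Q0 runs 1, rem=6, I/O yield, promote→Q0. Q0=[P2] Q1=[P1,P3,P4,P5] Q2=[]
t=20-21: P2@Q0 runs 1, rem=5, I/O yield, promote→Q0. Q0=[P2] Q1=[P1,P3,P4,P5] Q2=[]
t=21-22: P2@Q0 runs 1, rem=4, I/O yield, promote→Q0. Q0=[P2] Q1=[P1,P3,P4,P5] Q2=[]
t=22-23: P2@Q0 runs 1, rem=3, I/O yield, promote→Q0. Q0=[P2] Q1=[P1,P3,P4,P5] Q2=[]
t=23-24: P2@Q0 runs 1, rem=2, I/O yield, promote→Q0. Q0=[P2] Q1=[P1,P3,P4,P5] Q2=[]
t=24-25: P2@Q0 runs 1, rem=1, I/O yield, promote→Q0. Q0=[P2] Q1=[P1,P3,P4,P5] Q2=[]
t=25-26: P2@Q0 runs 1, rem=0, completes. Q0=[] Q1=[P1,P3,P4,P5] Q2=[]
t=26-31: P1@Q1 runs 5, rem=0, completes. Q0=[] Q1=[P3,P4,P5] Q2=[]
t=31-34: P3@Q1 runs 3, rem=0, completes. Q0=[] Q1=[P4,P5] Q2=[]
t=34-39: P4@Q1 runs 5, rem=0, completes. Q0=[] Q1=[P5] Q2=[]
t=39-42: P5@Q1 runs 3, rem=0, completes. Q0=[] Q1=[] Q2=[]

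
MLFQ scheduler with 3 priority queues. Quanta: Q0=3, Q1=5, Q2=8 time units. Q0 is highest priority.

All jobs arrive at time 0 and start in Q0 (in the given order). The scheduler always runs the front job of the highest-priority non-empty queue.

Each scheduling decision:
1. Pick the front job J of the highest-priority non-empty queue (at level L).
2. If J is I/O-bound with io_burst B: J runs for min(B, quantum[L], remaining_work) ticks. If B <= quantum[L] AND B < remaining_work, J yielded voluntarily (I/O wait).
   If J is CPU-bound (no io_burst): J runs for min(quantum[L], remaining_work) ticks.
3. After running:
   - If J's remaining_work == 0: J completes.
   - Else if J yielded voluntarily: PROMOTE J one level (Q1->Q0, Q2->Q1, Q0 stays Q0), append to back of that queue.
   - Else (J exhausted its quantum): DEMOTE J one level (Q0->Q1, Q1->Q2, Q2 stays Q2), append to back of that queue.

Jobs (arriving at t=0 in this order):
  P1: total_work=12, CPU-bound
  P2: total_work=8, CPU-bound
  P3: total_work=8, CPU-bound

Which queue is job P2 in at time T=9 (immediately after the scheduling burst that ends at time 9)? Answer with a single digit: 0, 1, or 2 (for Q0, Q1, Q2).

Answer: 1

Derivation:
t=0-3: P1@Q0 runs 3, rem=9, quantum used, demote→Q1. Q0=[P2,P3] Q1=[P1] Q2=[]
t=3-6: P2@Q0 runs 3, rem=5, quantum used, demote→Q1. Q0=[P3] Q1=[P1,P2] Q2=[]
t=6-9: P3@Q0 runs 3, rem=5, quantum used, demote→Q1. Q0=[] Q1=[P1,P2,P3] Q2=[]
t=9-14: P1@Q1 runs 5, rem=4, quantum used, demote→Q2. Q0=[] Q1=[P2,P3] Q2=[P1]
t=14-19: P2@Q1 runs 5, rem=0, completes. Q0=[] Q1=[P3] Q2=[P1]
t=19-24: P3@Q1 runs 5, rem=0, completes. Q0=[] Q1=[] Q2=[P1]
t=24-28: P1@Q2 runs 4, rem=0, completes. Q0=[] Q1=[] Q2=[]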